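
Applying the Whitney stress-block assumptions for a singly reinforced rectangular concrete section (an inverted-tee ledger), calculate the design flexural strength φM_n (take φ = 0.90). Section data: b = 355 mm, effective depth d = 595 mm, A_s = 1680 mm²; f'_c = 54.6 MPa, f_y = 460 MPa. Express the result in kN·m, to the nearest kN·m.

φM_n ≈ 398 kN·m

T = A_s f_y = 1680 × 460 = 772800 N = 772.8 kN.
From C = T: a = T/(0.85 f'_c b) = 772800/(0.85 × 54.6 × 355) = 46.91 mm.
M_n = T(d − a/2) = 772.8 kN × (595 − 23.455) mm = 441.69 kN·m.
φM_n = 0.90 × 441.69 = 397.52 kN·m.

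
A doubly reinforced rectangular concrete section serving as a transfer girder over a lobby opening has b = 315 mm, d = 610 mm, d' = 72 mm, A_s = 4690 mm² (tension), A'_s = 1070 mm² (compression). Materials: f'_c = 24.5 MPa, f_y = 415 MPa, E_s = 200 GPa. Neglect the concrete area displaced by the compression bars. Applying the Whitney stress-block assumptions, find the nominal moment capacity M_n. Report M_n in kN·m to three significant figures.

M_n ≈ 983 kN·m

Assume both tension and compression steel yield.
Net tension couple steel: A_s − A'_s = 3620 mm².
a = (A_s − A'_s) f_y / (0.85 f'_c b) = 1502300/(0.85 × 24.5 × 315) = 229.01 mm.
c = a/β₁ = 229.01/0.85 = 269.42 mm; ε'_s = 0.003(c − d')/c = 0.0022 ≥ f_y/E_s = 0.0021, so compression steel does yield.
M_n = (A_s − A'_s) f_y (d − a/2) + A'_s f_y (d − d') = [1502300 × (610 − 114.505) + 444050 × (610 − 72)] × 10⁻⁶ = 744.38 + 238.90 = 983.28 kN·m.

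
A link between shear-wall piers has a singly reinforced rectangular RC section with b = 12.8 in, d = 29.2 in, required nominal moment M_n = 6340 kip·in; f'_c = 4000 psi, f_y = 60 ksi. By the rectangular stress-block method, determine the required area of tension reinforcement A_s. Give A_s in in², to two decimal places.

A_s ≈ 4.00 in²

From M_n = 0.85 f'_c a b (d − a/2):
a = d − √(d² − 2M_n/(0.85 f'_c b)) = 29.2 − √(29.2² − 2 × 6340/(0.85 × 4 × 12.8)) = 5.509 in.
A_s = 0.85 f'_c a b / f_y = 0.85 × 4 × 5.509 × 12.8 / 60 = 3.996 in².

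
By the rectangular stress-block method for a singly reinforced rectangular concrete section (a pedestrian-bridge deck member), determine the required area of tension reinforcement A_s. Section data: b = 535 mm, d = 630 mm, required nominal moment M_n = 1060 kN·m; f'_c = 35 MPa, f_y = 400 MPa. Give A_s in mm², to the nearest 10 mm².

A_s ≈ 4630 mm²

With M_n = 0.85 f'_c a b (d − a/2), solve the quadratic for a:
a = d − √(d² − 2M_n/(0.85 f'_c b)) = 630 − √(630² − 2 × 1060×10⁶/(0.85 × 35 × 535)) = 116.48 mm.
A_s = 0.85 f'_c a b / f_y = 0.85 × 35 × 116.48 × 535 / 400 = 4634.8 mm².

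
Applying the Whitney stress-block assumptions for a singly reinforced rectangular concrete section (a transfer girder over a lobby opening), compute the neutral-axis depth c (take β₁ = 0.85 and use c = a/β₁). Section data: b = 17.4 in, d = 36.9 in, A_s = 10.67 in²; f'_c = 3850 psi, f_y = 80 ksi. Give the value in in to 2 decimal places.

c ≈ 17.64 in

T = A_s f_y = 10.67 × 80 = 853.6 kips.
a = T/(0.85 f'_c b) = 853.6/(0.85 × 3.85 × 17.4) = 14.9908 in.
With β₁ = 0.85, c = a/β₁ = 14.9908/0.85 = 17.64 in.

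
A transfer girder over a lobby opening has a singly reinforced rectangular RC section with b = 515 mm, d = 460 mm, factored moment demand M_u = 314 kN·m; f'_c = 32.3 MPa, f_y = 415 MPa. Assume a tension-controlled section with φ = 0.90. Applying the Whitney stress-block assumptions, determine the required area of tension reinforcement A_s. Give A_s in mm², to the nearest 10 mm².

M_n = M_u/φ = 314/0.90 = 348.889 kN·m.
With M_n = 0.85 f'_c a b (d − a/2), solve the quadratic for a:
a = d − √(d² − 2M_n/(0.85 f'_c b)) = 460 − √(460² − 2 × 348.889×10⁶/(0.85 × 32.3 × 515)) = 57.20 mm.
A_s = 0.85 f'_c a b / f_y = 0.85 × 32.3 × 57.20 × 515 / 415 = 1948.8 mm².

A_s ≈ 1950 mm²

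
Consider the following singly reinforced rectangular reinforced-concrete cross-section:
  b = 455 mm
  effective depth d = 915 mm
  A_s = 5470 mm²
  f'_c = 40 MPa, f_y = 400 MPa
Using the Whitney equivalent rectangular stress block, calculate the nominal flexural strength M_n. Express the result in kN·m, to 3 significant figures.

M_n ≈ 1850 kN·m

T = A_s f_y = 5470 × 400 = 2188000 N = 2188 kN.
From C = T: a = T/(0.85 f'_c b) = 2188000/(0.85 × 40 × 455) = 141.44 mm.
M_n = T(d − a/2) = 2188 kN × (915 − 70.72) mm = 1847.28 kN·m.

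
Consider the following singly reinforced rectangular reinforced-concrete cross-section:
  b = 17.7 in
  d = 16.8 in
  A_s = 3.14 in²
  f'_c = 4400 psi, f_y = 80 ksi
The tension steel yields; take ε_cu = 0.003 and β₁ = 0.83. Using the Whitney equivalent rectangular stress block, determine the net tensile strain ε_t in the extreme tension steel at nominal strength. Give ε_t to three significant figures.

a = A_s f_y/(0.85 f'_c b) = 3.795 in.
β₁ = 0.83, so c = a/β₁ = 3.795/0.83 = 4.572 in.
From the linear strain diagram with ε_cu = 0.003: ε_t = 0.003 (d − c)/c = 0.003 × (16.8 − 4.572)/4.572 = 0.00802.
Since ε_t ≥ 0.005, the section is tension-controlled.

ε_t ≈ 0.00802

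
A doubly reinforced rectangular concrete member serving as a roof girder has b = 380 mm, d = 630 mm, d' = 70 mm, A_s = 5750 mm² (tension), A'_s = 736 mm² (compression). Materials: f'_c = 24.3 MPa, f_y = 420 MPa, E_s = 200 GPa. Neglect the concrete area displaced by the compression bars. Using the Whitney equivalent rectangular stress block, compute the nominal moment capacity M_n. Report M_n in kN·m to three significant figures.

Assume both tension and compression steel yield.
Net tension couple steel: A_s − A'_s = 5014 mm².
a = (A_s − A'_s) f_y / (0.85 f'_c b) = 2105880/(0.85 × 24.3 × 380) = 268.30 mm.
c = a/β₁ = 268.30/0.85 = 315.65 mm; ε'_s = 0.003(c − d')/c = 0.0023 ≥ f_y/E_s = 0.0021, so compression steel does yield.
M_n = (A_s − A'_s) f_y (d − a/2) + A'_s f_y (d − d') = [2105880 × (630 − 134.15) + 309120 × (630 − 70)] × 10⁻⁶ = 1044.20 + 173.11 = 1217.31 kN·m.

M_n ≈ 1220 kN·m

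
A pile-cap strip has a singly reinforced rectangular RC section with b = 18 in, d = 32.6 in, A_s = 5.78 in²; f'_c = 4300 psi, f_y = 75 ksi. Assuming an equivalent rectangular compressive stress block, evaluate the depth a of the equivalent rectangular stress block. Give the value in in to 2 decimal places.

T = A_s f_y = 5.78 × 75 = 433.5 kips.
a = T/(0.85 f'_c b) = 433.5/(0.85 × 4.3 × 18) = 6.59 in.

a ≈ 6.59 in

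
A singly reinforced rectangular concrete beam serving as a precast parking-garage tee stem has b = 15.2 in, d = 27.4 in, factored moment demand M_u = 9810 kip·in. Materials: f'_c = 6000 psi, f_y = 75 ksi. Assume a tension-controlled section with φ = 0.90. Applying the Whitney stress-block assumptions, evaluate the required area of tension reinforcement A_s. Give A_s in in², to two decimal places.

M_n = M_u/φ = 9810/0.90 = 10900 kip·in.
From M_n = 0.85 f'_c a b (d − a/2):
a = d − √(d² − 2M_n/(0.85 f'_c b)) = 27.4 − √(27.4² − 2 × 10900/(0.85 × 6 × 15.2)) = 5.731 in.
A_s = 0.85 f'_c a b / f_y = 0.85 × 6 × 5.731 × 15.2 / 75 = 5.924 in².

A_s ≈ 5.92 in²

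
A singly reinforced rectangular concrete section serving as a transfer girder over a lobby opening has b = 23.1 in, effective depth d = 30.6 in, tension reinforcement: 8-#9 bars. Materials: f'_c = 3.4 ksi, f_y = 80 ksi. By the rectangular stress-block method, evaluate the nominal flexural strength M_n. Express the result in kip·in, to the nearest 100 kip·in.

M_n ≈ 16500 kip·in

A_s = 8 × 1 = 8 in².
T = A_s f_y = 8 × 80 = 640 kips.
a = T/(0.85 f'_c b) = 640/(0.85 × 3.4 × 23.1) = 9.587 in.
M_n = T(d − a/2) = 640 × (30.6 − 4.7935) = 16516.2 kip·in.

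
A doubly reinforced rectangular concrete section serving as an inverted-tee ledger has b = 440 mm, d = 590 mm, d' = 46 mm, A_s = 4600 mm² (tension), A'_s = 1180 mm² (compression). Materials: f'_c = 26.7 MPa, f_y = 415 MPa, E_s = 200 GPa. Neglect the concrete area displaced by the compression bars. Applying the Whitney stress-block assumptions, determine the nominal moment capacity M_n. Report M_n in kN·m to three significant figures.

Assume both tension and compression steel yield.
Net tension couple steel: A_s − A'_s = 3420 mm².
a = (A_s − A'_s) f_y / (0.85 f'_c b) = 1419300/(0.85 × 26.7 × 440) = 142.13 mm.
c = a/β₁ = 142.13/0.85 = 167.21 mm; ε'_s = 0.003(c − d')/c = 0.0022 ≥ f_y/E_s = 0.0021, so compression steel does yield.
M_n = (A_s − A'_s) f_y (d − a/2) + A'_s f_y (d − d') = [1419300 × (590 − 71.065) + 489700 × (590 − 46)] × 10⁻⁶ = 736.52 + 266.40 = 1002.92 kN·m.

M_n ≈ 1000 kN·m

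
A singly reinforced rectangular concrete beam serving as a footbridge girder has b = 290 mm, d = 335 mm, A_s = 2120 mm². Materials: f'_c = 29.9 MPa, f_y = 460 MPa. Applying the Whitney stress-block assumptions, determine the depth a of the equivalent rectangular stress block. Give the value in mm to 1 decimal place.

a ≈ 132.3 mm

T = A_s f_y = 2120 × 460 = 975200 N = 975.2 kN.
Setting C = 0.85 f'_c a b equal to T: a = 975200/(0.85 × 29.9 × 290) = 132.3 mm.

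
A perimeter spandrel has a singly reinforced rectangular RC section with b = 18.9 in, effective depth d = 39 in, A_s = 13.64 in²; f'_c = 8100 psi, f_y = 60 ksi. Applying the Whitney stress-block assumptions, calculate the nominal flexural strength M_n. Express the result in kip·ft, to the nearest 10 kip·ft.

T = A_s f_y = 13.64 × 60 = 818.4 kips.
a = T/(0.85 f'_c b) = 818.4/(0.85 × 8.1 × 18.9) = 6.289 in.
M_n = T(d − a/2) = 818.4 × (39 − 3.1445) = 29344.1 kip·in = 29344.1/12 = 2445.34 kip·ft.

M_n ≈ 2450 kip·ft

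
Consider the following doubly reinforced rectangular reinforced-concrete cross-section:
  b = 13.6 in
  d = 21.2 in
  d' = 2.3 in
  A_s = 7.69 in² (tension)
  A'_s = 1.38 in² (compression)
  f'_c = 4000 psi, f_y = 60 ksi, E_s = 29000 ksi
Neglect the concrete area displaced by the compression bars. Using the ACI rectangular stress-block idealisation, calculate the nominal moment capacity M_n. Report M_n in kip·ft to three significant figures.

Assume both steels yield.
a = (A_s − A'_s) f_y/(0.85 f'_c b) = (7.69 − 1.38) × 60/(0.85 × 4 × 13.6) = 8.188 in.
c = a/β₁ = 8.188/0.85 = 9.633 in; ε'_s = 0.003(c − d')/c = 0.0023 ≥ ε_y = 0.0021, so the compression steel yields.
M_n = (A_s − A'_s) f_y (d − a/2) + A'_s f_y (d − d') = 378.6 × (21.2 − 4.094) + 82.8 × (21.2 − 2.3) = 6476.3 + 1564.9 = 8041.2 kip·in = 8041.2/12 = 670.10 kip·ft.

M_n ≈ 670 kip·ft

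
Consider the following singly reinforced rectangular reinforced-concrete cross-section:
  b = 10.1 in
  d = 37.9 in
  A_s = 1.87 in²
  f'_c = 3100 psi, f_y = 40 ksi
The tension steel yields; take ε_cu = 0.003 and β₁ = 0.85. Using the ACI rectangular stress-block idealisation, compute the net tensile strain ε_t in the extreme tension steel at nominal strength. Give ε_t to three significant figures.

ε_t ≈ 0.0314

a = A_s f_y/(0.85 f'_c b) = 2.811 in.
β₁ = 0.85, so c = a/β₁ = 2.811/0.85 = 3.307 in.
From the linear strain diagram with ε_cu = 0.003: ε_t = 0.003 (d − c)/c = 0.003 × (37.9 − 3.307)/3.307 = 0.0314.
Since ε_t ≥ 0.005, the section is tension-controlled.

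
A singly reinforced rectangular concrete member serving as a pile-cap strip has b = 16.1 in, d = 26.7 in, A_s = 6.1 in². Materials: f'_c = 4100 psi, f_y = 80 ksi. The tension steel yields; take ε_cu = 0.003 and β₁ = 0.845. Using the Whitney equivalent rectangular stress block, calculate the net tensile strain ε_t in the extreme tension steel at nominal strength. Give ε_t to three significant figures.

a = A_s f_y/(0.85 f'_c b) = 8.697 in.
β₁ = 0.845, so c = a/β₁ = 8.697/0.845 = 10.292 in.
From the linear strain diagram with ε_cu = 0.003: ε_t = 0.003 (d − c)/c = 0.003 × (26.7 − 10.292)/10.292 = 0.00478.
ε_t is between 0.004 and 0.005 — transition zone.

ε_t ≈ 0.00478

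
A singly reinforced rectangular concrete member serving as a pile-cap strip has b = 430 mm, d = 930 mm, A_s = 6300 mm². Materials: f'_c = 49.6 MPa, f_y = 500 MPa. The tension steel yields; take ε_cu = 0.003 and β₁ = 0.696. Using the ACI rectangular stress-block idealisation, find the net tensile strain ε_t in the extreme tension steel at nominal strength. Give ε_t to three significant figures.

a = A_s f_y/(0.85 f'_c b) = 173.76 mm.
β₁ = 0.696, so c = a/β₁ = 173.76/0.696 = 249.66 mm.
From the linear strain diagram with ε_cu = 0.003: ε_t = 0.003 (d − c)/c = 0.003 × (930 − 249.66)/249.66 = 0.00818.
Since ε_t ≥ 0.005, the section is tension-controlled.

ε_t ≈ 0.00818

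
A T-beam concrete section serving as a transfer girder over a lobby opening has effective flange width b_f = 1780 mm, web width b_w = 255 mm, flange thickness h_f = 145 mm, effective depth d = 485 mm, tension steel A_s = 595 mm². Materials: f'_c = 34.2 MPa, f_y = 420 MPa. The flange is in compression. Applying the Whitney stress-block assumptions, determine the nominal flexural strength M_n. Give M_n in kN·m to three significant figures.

M_n ≈ 121 kN·m

Tension: T = A_s f_y = 595 × 420 = 249900 N.
Try a within the flange: a = T/(0.85 f'_c b_f) = 249900/(0.85 × 34.2 × 1780) = 4.83 mm.
Since a = 4.83 ≤ h_f = 145 mm, the stress block lies entirely in the flange; analyse as a rectangular beam of width b_f.
M_n = T(d − a/2) = 249900 × (485 − 2.415) = 120.60 × 10⁶ N·mm.
M_n = 120.60 kN·m.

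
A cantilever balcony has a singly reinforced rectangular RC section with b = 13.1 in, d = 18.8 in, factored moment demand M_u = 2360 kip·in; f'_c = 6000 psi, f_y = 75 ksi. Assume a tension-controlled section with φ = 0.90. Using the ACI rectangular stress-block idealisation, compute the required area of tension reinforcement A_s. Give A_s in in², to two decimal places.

A_s ≈ 1.98 in²

M_n = M_u/φ = 2360/0.90 = 2622.22 kip·in.
From M_n = 0.85 f'_c a b (d − a/2):
a = d − √(d² − 2M_n/(0.85 f'_c b)) = 18.8 − √(18.8² − 2 × 2622.22/(0.85 × 6 × 13.1)) = 2.219 in.
A_s = 0.85 f'_c a b / f_y = 0.85 × 6 × 2.219 × 13.1 / 75 = 1.977 in².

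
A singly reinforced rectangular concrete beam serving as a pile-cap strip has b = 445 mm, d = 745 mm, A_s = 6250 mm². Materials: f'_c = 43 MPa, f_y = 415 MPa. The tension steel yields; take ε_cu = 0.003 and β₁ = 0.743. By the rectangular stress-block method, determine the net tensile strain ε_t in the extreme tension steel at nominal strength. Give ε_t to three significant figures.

a = A_s f_y/(0.85 f'_c b) = 159.47 mm.
β₁ = 0.743, so c = a/β₁ = 159.47/0.743 = 214.63 mm.
From the linear strain diagram with ε_cu = 0.003: ε_t = 0.003 (d − c)/c = 0.003 × (745 − 214.63)/214.63 = 0.00741.
Since ε_t ≥ 0.005, the section is tension-controlled.

ε_t ≈ 0.00741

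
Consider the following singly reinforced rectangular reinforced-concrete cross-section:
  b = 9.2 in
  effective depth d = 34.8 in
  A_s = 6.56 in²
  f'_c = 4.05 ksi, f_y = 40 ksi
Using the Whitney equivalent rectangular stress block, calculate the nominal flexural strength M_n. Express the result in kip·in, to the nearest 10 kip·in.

M_n ≈ 8040 kip·in

T = A_s f_y = 6.56 × 40 = 262.4 kips.
a = T/(0.85 f'_c b) = 262.4/(0.85 × 4.05 × 9.2) = 8.285 in.
M_n = T(d − a/2) = 262.4 × (34.8 − 4.1425) = 8044.5 kip·in.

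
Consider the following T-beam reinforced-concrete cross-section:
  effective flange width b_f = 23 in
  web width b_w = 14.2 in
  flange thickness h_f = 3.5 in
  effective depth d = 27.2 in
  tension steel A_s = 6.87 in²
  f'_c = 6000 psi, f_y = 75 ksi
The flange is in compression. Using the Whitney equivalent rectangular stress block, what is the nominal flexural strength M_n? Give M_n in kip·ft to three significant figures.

Tension: T = A_s f_y = 6.87 × 75 = 515.25 kips.
Try a within the flange: a = T/(0.85 f'_c b_f) = 515.25/(0.85 × 6 × 23) = 4.393 in.
a = 4.393 > h_f = 3.5 in: the block extends into the web. Split into flange-overhang and web parts.
C_f = 0.85 f'_c (b_f − b_w) h_f = 0.85 × 6 × (23 − 14.2) × 3.5 = 157.1 kips.
Remaining web compression depth: a_w = (T − C_f)/(0.85 f'_c b_w) = (515.25 − 157.1)/(0.85 × 6 × 14.2) = 4.945 in.
M_n = C_f(d − h_f/2) + (T − C_f)(d − a_w/2) = 157.1 × (27.2 − 1.75) + 358.15 × (27.2 − 2.4725) = 3998.2 + 8856.2 = 12854.4 kip·in.
M_n = 12854.4/12 = 1071.20 kip·ft.

M_n ≈ 1070 kip·ft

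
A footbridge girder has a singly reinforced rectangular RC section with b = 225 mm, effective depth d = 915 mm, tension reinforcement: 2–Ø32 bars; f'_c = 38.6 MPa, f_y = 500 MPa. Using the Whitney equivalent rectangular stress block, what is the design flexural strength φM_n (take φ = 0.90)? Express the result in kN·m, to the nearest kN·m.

φM_n ≈ 623 kN·m

A_s = 2 × 804 = 1608 mm².
T = A_s f_y = 1608 × 500 = 804000 N = 804 kN.
From C = T: a = T/(0.85 f'_c b) = 804000/(0.85 × 38.6 × 225) = 108.91 mm.
M_n = T(d − a/2) = 804 kN × (915 − 54.455) mm = 691.88 kN·m.
φM_n = 0.90 × 691.88 = 622.69 kN·m.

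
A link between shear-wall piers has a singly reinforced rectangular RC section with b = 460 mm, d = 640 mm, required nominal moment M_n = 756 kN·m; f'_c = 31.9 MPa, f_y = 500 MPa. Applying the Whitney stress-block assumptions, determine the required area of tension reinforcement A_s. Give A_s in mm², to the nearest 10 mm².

With M_n = 0.85 f'_c a b (d − a/2), solve the quadratic for a:
a = d − √(d² − 2M_n/(0.85 f'_c b)) = 640 − √(640² − 2 × 756×10⁶/(0.85 × 31.9 × 460)) = 102.99 mm.
A_s = 0.85 f'_c a b / f_y = 0.85 × 31.9 × 102.99 × 460 / 500 = 2569.2 mm².

A_s ≈ 2570 mm²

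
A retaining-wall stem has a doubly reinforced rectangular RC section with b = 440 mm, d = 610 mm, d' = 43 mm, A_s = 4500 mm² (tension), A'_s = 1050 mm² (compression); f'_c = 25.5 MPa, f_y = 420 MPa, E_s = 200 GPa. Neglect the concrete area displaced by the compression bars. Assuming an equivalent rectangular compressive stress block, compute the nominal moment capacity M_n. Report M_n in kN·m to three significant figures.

M_n ≈ 1020 kN·m

Assume both tension and compression steel yield.
Net tension couple steel: A_s − A'_s = 3450 mm².
a = (A_s − A'_s) f_y / (0.85 f'_c b) = 1449000/(0.85 × 25.5 × 440) = 151.93 mm.
c = a/β₁ = 151.93/0.85 = 178.74 mm; ε'_s = 0.003(c − d')/c = 0.0023 ≥ f_y/E_s = 0.0021, so compression steel does yield.
M_n = (A_s − A'_s) f_y (d − a/2) + A'_s f_y (d − d') = [1449000 × (610 − 75.965) + 441000 × (610 − 43)] × 10⁻⁶ = 773.82 + 250.05 = 1023.87 kN·m.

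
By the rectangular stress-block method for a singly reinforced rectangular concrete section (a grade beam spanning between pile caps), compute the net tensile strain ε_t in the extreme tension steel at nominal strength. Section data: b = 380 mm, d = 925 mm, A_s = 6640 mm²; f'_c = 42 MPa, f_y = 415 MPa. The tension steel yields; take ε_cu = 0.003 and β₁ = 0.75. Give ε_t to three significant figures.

ε_t ≈ 0.00725

a = A_s f_y/(0.85 f'_c b) = 203.13 mm.
β₁ = 0.75, so c = a/β₁ = 203.13/0.75 = 270.84 mm.
From the linear strain diagram with ε_cu = 0.003: ε_t = 0.003 (d − c)/c = 0.003 × (925 − 270.84)/270.84 = 0.00725.
Since ε_t ≥ 0.005, the section is tension-controlled.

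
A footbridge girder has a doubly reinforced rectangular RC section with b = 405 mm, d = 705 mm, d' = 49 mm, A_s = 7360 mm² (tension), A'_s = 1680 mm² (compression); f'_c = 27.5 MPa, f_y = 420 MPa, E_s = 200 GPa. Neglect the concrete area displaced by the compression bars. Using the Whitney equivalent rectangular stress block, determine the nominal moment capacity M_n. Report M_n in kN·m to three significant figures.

M_n ≈ 1840 kN·m

Assume both tension and compression steel yield.
Net tension couple steel: A_s − A'_s = 5680 mm².
a = (A_s − A'_s) f_y / (0.85 f'_c b) = 2385600/(0.85 × 27.5 × 405) = 251.99 mm.
c = a/β₁ = 251.99/0.85 = 296.46 mm; ε'_s = 0.003(c − d')/c = 0.0025 ≥ f_y/E_s = 0.0021, so compression steel does yield.
M_n = (A_s − A'_s) f_y (d − a/2) + A'_s f_y (d − d') = [2385600 × (705 − 125.995) + 705600 × (705 − 49)] × 10⁻⁶ = 1381.27 + 462.87 = 1844.14 kN·m.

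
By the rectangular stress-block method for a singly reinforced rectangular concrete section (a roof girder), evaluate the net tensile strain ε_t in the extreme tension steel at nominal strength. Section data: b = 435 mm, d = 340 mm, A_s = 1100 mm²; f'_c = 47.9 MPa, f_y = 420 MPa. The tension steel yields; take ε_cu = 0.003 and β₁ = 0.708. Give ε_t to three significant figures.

ε_t ≈ 0.0247

a = A_s f_y/(0.85 f'_c b) = 26.09 mm.
β₁ = 0.708, so c = a/β₁ = 26.09/0.708 = 36.85 mm.
From the linear strain diagram with ε_cu = 0.003: ε_t = 0.003 (d − c)/c = 0.003 × (340 − 36.85)/36.85 = 0.0247.
Since ε_t ≥ 0.005, the section is tension-controlled.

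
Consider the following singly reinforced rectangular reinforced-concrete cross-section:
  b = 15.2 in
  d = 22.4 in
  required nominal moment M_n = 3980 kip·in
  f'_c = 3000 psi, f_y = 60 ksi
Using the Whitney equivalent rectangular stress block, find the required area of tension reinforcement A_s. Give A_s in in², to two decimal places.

A_s ≈ 3.35 in²

From M_n = 0.85 f'_c a b (d − a/2):
a = d − √(d² − 2M_n/(0.85 f'_c b)) = 22.4 − √(22.4² − 2 × 3980/(0.85 × 3 × 15.2)) = 5.184 in.
A_s = 0.85 f'_c a b / f_y = 0.85 × 3 × 5.184 × 15.2 / 60 = 3.349 in².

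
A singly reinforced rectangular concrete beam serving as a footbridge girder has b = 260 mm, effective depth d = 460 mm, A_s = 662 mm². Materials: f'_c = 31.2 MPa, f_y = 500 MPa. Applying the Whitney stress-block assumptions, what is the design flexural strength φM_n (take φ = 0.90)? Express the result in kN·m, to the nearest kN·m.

T = A_s f_y = 662 × 500 = 331000 N = 331 kN.
From C = T: a = T/(0.85 f'_c b) = 331000/(0.85 × 31.2 × 260) = 48.00 mm.
M_n = T(d − a/2) = 331 kN × (460 − 24) mm = 144.32 kN·m.
φM_n = 0.90 × 144.32 = 129.89 kN·m.

φM_n ≈ 130 kN·m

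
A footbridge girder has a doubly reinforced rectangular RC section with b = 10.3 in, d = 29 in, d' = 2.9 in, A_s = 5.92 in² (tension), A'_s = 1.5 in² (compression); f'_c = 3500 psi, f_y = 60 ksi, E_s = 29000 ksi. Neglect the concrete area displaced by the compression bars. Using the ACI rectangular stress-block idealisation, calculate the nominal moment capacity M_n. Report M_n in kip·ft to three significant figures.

Assume both steels yield.
a = (A_s − A'_s) f_y/(0.85 f'_c b) = (5.92 − 1.5) × 60/(0.85 × 3.5 × 10.3) = 8.655 in.
c = a/β₁ = 8.655/0.85 = 10.182 in; ε'_s = 0.003(c − d')/c = 0.0021 ≥ ε_y = 0.0021, so the compression steel yields.
M_n = (A_s − A'_s) f_y (d − a/2) + A'_s f_y (d − d') = 265.2 × (29 − 4.3275) + 90 × (29 − 2.9) = 6543.1 + 2349.0 = 8892.1 kip·in = 8892.1/12 = 741.01 kip·ft.

M_n ≈ 741 kip·ft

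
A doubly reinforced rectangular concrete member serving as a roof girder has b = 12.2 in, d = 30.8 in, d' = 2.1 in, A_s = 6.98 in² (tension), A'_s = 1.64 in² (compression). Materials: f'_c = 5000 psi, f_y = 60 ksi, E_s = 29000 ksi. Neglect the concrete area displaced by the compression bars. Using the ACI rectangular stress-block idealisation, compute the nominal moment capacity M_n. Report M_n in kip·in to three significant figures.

Assume both steels yield.
a = (A_s − A'_s) f_y/(0.85 f'_c b) = (6.98 − 1.64) × 60/(0.85 × 5 × 12.2) = 6.179 in.
c = a/β₁ = 6.179/0.8 = 7.724 in; ε'_s = 0.003(c − d')/c = 0.0022 ≥ ε_y = 0.0021, so the compression steel yields.
M_n = (A_s − A'_s) f_y (d − a/2) + A'_s f_y (d − d') = 320.4 × (30.8 − 3.0895) + 98.4 × (30.8 − 2.1) = 8878.4 + 2824.1 = 11702.5 kip·in.

M_n ≈ 11700 kip·in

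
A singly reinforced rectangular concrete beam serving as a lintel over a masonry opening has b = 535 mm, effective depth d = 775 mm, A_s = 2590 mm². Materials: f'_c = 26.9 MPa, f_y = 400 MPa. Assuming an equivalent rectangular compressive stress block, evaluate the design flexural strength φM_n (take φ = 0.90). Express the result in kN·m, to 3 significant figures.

T = A_s f_y = 2590 × 400 = 1036000 N = 1036 kN.
From C = T: a = T/(0.85 f'_c b) = 1036000/(0.85 × 26.9 × 535) = 84.69 mm.
M_n = T(d − a/2) = 1036 kN × (775 − 42.345) mm = 759.03 kN·m.
φM_n = 0.90 × 759.03 = 683.13 kN·m.

φM_n ≈ 683 kN·m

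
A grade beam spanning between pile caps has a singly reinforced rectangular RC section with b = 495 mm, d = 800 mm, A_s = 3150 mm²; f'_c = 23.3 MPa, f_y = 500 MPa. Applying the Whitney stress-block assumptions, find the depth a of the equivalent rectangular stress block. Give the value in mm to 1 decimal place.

a ≈ 160.7 mm

T = A_s f_y = 3150 × 500 = 1575000 N = 1575 kN.
Setting C = 0.85 f'_c a b equal to T: a = 1575000/(0.85 × 23.3 × 495) = 160.7 mm.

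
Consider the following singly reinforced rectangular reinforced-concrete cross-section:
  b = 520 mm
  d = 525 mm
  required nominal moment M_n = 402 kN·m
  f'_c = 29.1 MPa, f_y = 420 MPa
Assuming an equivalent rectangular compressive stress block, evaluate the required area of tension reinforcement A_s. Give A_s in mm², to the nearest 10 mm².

With M_n = 0.85 f'_c a b (d − a/2), solve the quadratic for a:
a = d − √(d² − 2M_n/(0.85 f'_c b)) = 525 − √(525² − 2 × 402×10⁶/(0.85 × 29.1 × 520)) = 63.35 mm.
A_s = 0.85 f'_c a b / f_y = 0.85 × 29.1 × 63.35 × 520 / 420 = 1940.0 mm².

A_s ≈ 1940 mm²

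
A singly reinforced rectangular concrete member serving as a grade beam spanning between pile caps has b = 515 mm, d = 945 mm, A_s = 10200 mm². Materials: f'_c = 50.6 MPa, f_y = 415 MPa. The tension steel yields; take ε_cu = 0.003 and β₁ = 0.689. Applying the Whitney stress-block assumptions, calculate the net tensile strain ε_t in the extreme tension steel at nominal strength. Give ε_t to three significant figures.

a = A_s f_y/(0.85 f'_c b) = 191.10 mm.
β₁ = 0.689, so c = a/β₁ = 191.10/0.689 = 277.36 mm.
From the linear strain diagram with ε_cu = 0.003: ε_t = 0.003 (d − c)/c = 0.003 × (945 − 277.36)/277.36 = 0.00722.
Since ε_t ≥ 0.005, the section is tension-controlled.

ε_t ≈ 0.00722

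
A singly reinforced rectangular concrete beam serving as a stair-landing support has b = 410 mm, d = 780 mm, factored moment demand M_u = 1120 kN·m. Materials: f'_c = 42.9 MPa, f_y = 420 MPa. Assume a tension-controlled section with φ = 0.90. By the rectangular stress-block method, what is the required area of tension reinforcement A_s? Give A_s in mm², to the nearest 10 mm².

M_n = M_u/φ = 1120/0.90 = 1244.44 kN·m.
With M_n = 0.85 f'_c a b (d − a/2), solve the quadratic for a:
a = d − √(d² − 2M_n/(0.85 f'_c b)) = 780 − √(780² − 2 × 1244.44×10⁶/(0.85 × 42.9 × 410)) = 115.22 mm.
A_s = 0.85 f'_c a b / f_y = 0.85 × 42.9 × 115.22 × 410 / 420 = 4101.5 mm².

A_s ≈ 4100 mm²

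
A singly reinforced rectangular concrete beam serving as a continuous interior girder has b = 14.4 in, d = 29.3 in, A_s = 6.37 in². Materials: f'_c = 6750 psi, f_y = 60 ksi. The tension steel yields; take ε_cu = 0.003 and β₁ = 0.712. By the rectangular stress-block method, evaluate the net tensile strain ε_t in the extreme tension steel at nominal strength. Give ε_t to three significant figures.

a = A_s f_y/(0.85 f'_c b) = 4.626 in.
β₁ = 0.712, so c = a/β₁ = 4.626/0.712 = 6.497 in.
From the linear strain diagram with ε_cu = 0.003: ε_t = 0.003 (d − c)/c = 0.003 × (29.3 − 6.497)/6.497 = 0.0105.
Since ε_t ≥ 0.005, the section is tension-controlled.

ε_t ≈ 0.0105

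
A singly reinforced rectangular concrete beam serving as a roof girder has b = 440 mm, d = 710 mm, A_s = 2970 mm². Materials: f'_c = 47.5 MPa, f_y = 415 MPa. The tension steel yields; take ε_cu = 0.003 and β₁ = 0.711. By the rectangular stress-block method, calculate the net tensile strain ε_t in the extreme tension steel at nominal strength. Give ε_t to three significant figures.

ε_t ≈ 0.0188

a = A_s f_y/(0.85 f'_c b) = 69.38 mm.
β₁ = 0.711, so c = a/β₁ = 69.38/0.711 = 97.58 mm.
From the linear strain diagram with ε_cu = 0.003: ε_t = 0.003 (d − c)/c = 0.003 × (710 − 97.58)/97.58 = 0.0188.
Since ε_t ≥ 0.005, the section is tension-controlled.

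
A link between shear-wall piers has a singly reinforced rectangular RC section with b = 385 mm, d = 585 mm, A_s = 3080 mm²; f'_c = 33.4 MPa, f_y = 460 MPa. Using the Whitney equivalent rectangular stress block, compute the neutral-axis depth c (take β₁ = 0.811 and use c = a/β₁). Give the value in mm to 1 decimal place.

c ≈ 159.8 mm

T = A_s f_y = 3080 × 460 = 1416800 N = 1416.8 kN.
Setting C = 0.85 f'_c a b equal to T: a = 1416800/(0.85 × 33.4 × 385) = 129.623 mm.
With β₁ = 0.811, c = a/β₁ = 129.623/0.811 = 159.8 mm.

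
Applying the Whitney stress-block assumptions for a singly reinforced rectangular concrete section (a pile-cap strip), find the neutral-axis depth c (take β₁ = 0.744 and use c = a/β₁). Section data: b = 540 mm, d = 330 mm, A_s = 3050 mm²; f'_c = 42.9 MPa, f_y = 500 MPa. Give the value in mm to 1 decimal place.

T = A_s f_y = 3050 × 500 = 1525000 N = 1525 kN.
Setting C = 0.85 f'_c a b equal to T: a = 1525000/(0.85 × 42.9 × 540) = 77.446 mm.
With β₁ = 0.744, c = a/β₁ = 77.446/0.744 = 104.1 mm.

c ≈ 104.1 mm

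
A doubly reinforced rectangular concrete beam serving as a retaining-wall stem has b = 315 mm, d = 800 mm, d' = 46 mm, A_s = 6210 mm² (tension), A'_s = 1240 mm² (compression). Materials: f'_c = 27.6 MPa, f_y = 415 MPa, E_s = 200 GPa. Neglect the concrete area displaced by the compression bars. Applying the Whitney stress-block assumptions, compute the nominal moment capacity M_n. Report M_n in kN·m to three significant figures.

M_n ≈ 1750 kN·m

Assume both tension and compression steel yield.
Net tension couple steel: A_s − A'_s = 4970 mm².
a = (A_s − A'_s) f_y / (0.85 f'_c b) = 2062550/(0.85 × 27.6 × 315) = 279.10 mm.
c = a/β₁ = 279.10/0.85 = 328.35 mm; ε'_s = 0.003(c − d')/c = 0.0026 ≥ f_y/E_s = 0.0021, so compression steel does yield.
M_n = (A_s − A'_s) f_y (d − a/2) + A'_s f_y (d − d') = [2062550 × (800 − 139.55) + 514600 × (800 − 46)] × 10⁻⁶ = 1362.21 + 388.01 = 1750.22 kN·m.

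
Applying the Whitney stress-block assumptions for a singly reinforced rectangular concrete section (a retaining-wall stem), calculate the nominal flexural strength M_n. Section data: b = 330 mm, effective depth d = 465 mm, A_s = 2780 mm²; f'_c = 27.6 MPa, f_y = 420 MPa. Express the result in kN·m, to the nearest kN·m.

M_n ≈ 455 kN·m

T = A_s f_y = 2780 × 420 = 1167600 N = 1167.6 kN.
From C = T: a = T/(0.85 f'_c b) = 1167600/(0.85 × 27.6 × 330) = 150.82 mm.
M_n = T(d − a/2) = 1167.6 kN × (465 − 75.41) mm = 454.89 kN·m.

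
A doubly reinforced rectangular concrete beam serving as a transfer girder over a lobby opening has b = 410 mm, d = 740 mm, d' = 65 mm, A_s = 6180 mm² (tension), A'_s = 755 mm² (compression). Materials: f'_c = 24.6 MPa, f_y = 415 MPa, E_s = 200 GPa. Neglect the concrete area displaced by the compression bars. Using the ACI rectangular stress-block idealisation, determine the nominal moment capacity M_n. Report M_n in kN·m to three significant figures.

Assume both tension and compression steel yield.
Net tension couple steel: A_s − A'_s = 5425 mm².
a = (A_s − A'_s) f_y / (0.85 f'_c b) = 2251375/(0.85 × 24.6 × 410) = 262.61 mm.
c = a/β₁ = 262.61/0.85 = 308.95 mm; ε'_s = 0.003(c − d')/c = 0.0024 ≥ f_y/E_s = 0.0021, so compression steel does yield.
M_n = (A_s − A'_s) f_y (d − a/2) + A'_s f_y (d − d') = [2251375 × (740 − 131.305) + 313325 × (740 − 65)] × 10⁻⁶ = 1370.40 + 211.49 = 1581.89 kN·m.

M_n ≈ 1580 kN·m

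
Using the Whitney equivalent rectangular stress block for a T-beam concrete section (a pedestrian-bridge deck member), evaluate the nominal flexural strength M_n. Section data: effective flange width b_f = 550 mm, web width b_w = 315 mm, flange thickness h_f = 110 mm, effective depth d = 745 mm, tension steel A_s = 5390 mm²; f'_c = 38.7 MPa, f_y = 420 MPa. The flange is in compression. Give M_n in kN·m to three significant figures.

M_n ≈ 1540 kN·m

Tension: T = A_s f_y = 5390 × 420 = 2263800 N.
Try a within the flange: a = T/(0.85 f'_c b_f) = 2263800/(0.85 × 38.7 × 550) = 125.13 mm.
a = 125.13 > h_f = 110 mm: the block extends into the web. Split into flange-overhang and web parts.
C_f = 0.85 f'_c (b_f − b_w) h_f = 0.85 × 38.7 × (550 − 315) × 110 = 850336 N.
Remaining web compression depth: a_w = (T − C_f)/(0.85 f'_c b_w) = (2263800 − 850336)/(0.85 × 38.7 × 315) = 136.41 mm.
M_n = C_f(d − h_f/2) + (T − C_f)(d − a_w/2) = 850336 × (745 − 55) + 1413464 × (745 − 68.205) = 586.73 + 956.63 = 1543.36 × 10⁶ N·mm.
M_n = 1543.36 kN·m.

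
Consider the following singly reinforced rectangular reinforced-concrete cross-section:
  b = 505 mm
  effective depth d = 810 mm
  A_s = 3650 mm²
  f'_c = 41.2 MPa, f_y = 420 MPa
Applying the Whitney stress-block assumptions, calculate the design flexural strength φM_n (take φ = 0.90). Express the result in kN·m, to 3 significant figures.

φM_n ≈ 1060 kN·m

T = A_s f_y = 3650 × 420 = 1533000 N = 1533 kN.
From C = T: a = T/(0.85 f'_c b) = 1533000/(0.85 × 41.2 × 505) = 86.68 mm.
M_n = T(d − a/2) = 1533 kN × (810 − 43.34) mm = 1175.29 kN·m.
φM_n = 0.90 × 1175.29 = 1057.76 kN·m.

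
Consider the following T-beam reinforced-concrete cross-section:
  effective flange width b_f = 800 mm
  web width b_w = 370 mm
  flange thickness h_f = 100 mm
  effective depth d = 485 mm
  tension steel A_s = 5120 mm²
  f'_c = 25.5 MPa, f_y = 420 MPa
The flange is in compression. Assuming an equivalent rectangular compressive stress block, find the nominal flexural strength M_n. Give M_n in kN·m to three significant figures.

M_n ≈ 904 kN·m

Tension: T = A_s f_y = 5120 × 420 = 2150400 N.
Try a within the flange: a = T/(0.85 f'_c b_f) = 2150400/(0.85 × 25.5 × 800) = 124.01 mm.
a = 124.01 > h_f = 100 mm: the block extends into the web. Split into flange-overhang and web parts.
C_f = 0.85 f'_c (b_f − b_w) h_f = 0.85 × 25.5 × (800 − 370) × 100 = 932025 N.
Remaining web compression depth: a_w = (T − C_f)/(0.85 f'_c b_w) = (2150400 − 932025)/(0.85 × 25.5 × 370) = 151.92 mm.
M_n = C_f(d − h_f/2) + (T − C_f)(d − a_w/2) = 932025 × (485 − 50) + 1218375 × (485 − 75.96) = 405.43 + 498.36 = 903.79 × 10⁶ N·mm.
M_n = 903.79 kN·m.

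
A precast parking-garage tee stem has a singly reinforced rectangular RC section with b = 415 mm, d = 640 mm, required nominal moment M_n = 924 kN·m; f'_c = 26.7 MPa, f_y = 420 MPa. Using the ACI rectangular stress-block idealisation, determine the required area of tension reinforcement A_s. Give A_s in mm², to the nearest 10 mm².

With M_n = 0.85 f'_c a b (d − a/2), solve the quadratic for a:
a = d − √(d² − 2M_n/(0.85 f'_c b)) = 640 − √(640² − 2 × 924×10⁶/(0.85 × 26.7 × 415)) = 178.06 mm.
A_s = 0.85 f'_c a b / f_y = 0.85 × 26.7 × 178.06 × 415 / 420 = 3993.0 mm².

A_s ≈ 3990 mm²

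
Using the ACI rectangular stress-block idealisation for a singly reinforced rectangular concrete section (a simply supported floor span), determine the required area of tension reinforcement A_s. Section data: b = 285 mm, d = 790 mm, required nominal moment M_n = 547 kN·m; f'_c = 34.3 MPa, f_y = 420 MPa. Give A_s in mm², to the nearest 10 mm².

With M_n = 0.85 f'_c a b (d − a/2), solve the quadratic for a:
a = d − √(d² − 2M_n/(0.85 f'_c b)) = 790 − √(790² − 2 × 547×10⁶/(0.85 × 34.3 × 285)) = 88.26 mm.
A_s = 0.85 f'_c a b / f_y = 0.85 × 34.3 × 88.26 × 285 / 420 = 1746.1 mm².

A_s ≈ 1750 mm²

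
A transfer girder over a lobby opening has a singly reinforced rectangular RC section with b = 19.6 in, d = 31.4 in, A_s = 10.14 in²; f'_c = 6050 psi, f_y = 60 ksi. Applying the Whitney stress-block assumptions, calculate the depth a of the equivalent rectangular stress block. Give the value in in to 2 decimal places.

a ≈ 6.04 in

T = A_s f_y = 10.14 × 60 = 608.4 kips.
a = T/(0.85 f'_c b) = 608.4/(0.85 × 6.05 × 19.6) = 6.04 in.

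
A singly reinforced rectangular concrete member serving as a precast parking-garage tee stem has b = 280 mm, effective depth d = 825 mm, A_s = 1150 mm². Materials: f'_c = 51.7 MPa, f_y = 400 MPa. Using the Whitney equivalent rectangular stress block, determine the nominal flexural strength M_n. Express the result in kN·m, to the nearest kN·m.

M_n ≈ 371 kN·m

T = A_s f_y = 1150 × 400 = 460000 N = 460 kN.
From C = T: a = T/(0.85 f'_c b) = 460000/(0.85 × 51.7 × 280) = 37.38 mm.
M_n = T(d − a/2) = 460 kN × (825 − 18.69) mm = 370.90 kN·m.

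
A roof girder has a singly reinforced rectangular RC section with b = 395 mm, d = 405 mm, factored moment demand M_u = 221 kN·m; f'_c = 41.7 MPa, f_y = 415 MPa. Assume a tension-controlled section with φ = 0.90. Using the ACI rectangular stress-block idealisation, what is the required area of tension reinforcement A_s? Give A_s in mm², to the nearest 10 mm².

A_s ≈ 1550 mm²

M_n = M_u/φ = 221/0.90 = 245.556 kN·m.
With M_n = 0.85 f'_c a b (d − a/2), solve the quadratic for a:
a = d − √(d² − 2M_n/(0.85 f'_c b)) = 405 − √(405² − 2 × 245.556×10⁶/(0.85 × 41.7 × 395)) = 45.91 mm.
A_s = 0.85 f'_c a b / f_y = 0.85 × 41.7 × 45.91 × 395 / 415 = 1548.9 mm².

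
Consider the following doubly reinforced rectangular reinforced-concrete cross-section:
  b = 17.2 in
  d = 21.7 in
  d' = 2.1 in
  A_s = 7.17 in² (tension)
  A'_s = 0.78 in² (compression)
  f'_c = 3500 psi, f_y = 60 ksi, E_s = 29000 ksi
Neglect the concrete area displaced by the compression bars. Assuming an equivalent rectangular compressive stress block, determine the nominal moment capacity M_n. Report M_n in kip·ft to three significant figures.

M_n ≈ 650 kip·ft

Assume both steels yield.
a = (A_s − A'_s) f_y/(0.85 f'_c b) = (7.17 − 0.78) × 60/(0.85 × 3.5 × 17.2) = 7.493 in.
c = a/β₁ = 7.493/0.85 = 8.815 in; ε'_s = 0.003(c − d')/c = 0.0023 ≥ ε_y = 0.0021, so the compression steel yields.
M_n = (A_s − A'_s) f_y (d − a/2) + A'_s f_y (d − d') = 383.4 × (21.7 − 3.7465) + 46.8 × (21.7 − 2.1) = 6883.4 + 917.3 = 7800.7 kip·in = 7800.7/12 = 650.06 kip·ft.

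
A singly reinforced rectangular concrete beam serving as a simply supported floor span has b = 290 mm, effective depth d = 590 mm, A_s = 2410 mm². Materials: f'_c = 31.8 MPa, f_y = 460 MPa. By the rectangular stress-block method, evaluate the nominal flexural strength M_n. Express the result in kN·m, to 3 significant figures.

M_n ≈ 576 kN·m

T = A_s f_y = 2410 × 460 = 1108600 N = 1108.6 kN.
From C = T: a = T/(0.85 f'_c b) = 1108600/(0.85 × 31.8 × 290) = 141.43 mm.
M_n = T(d − a/2) = 1108.6 kN × (590 − 70.715) mm = 575.68 kN·m.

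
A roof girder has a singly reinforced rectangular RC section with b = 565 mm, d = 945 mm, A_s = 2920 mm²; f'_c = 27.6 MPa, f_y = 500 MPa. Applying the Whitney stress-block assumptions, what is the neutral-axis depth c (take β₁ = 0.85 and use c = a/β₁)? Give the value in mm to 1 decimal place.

c ≈ 129.6 mm

T = A_s f_y = 2920 × 500 = 1460000 N = 1460 kN.
Setting C = 0.85 f'_c a b equal to T: a = 1460000/(0.85 × 27.6 × 565) = 110.148 mm.
With β₁ = 0.85, c = a/β₁ = 110.148/0.85 = 129.6 mm.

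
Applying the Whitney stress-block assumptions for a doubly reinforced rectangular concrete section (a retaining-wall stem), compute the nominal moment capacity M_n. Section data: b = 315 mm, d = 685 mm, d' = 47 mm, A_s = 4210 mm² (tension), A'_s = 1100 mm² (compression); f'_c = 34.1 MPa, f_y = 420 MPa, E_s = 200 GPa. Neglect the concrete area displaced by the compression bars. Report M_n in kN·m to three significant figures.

M_n ≈ 1100 kN·m

Assume both tension and compression steel yield.
Net tension couple steel: A_s − A'_s = 3110 mm².
a = (A_s − A'_s) f_y / (0.85 f'_c b) = 1306200/(0.85 × 34.1 × 315) = 143.06 mm.
c = a/β₁ = 143.06/0.806 = 177.49 mm; ε'_s = 0.003(c − d')/c = 0.0022 ≥ f_y/E_s = 0.0021, so compression steel does yield.
M_n = (A_s − A'_s) f_y (d − a/2) + A'_s f_y (d − d') = [1306200 × (685 − 71.53) + 462000 × (685 − 47)] × 10⁻⁶ = 801.31 + 294.76 = 1096.07 kN·m.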